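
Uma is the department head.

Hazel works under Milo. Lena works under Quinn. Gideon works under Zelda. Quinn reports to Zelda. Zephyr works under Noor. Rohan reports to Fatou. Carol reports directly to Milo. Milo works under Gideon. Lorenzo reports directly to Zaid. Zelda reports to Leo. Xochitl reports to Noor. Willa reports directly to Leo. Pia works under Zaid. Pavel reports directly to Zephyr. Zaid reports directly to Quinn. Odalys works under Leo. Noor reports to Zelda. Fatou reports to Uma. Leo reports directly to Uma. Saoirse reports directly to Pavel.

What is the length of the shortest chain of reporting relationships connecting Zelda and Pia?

Pia is in Zelda's organization: the chain from Pia up to Zelda is Pia → Zaid → Quinn → Zelda, which is 3 links.

3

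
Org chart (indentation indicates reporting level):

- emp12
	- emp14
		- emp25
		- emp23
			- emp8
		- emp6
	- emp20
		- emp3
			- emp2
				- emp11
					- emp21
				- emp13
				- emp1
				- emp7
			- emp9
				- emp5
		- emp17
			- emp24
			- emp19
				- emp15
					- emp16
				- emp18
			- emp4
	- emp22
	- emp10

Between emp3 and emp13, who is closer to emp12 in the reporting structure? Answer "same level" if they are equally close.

emp3 is 2 levels below emp12; emp13 is 4. emp3 is higher.

emp3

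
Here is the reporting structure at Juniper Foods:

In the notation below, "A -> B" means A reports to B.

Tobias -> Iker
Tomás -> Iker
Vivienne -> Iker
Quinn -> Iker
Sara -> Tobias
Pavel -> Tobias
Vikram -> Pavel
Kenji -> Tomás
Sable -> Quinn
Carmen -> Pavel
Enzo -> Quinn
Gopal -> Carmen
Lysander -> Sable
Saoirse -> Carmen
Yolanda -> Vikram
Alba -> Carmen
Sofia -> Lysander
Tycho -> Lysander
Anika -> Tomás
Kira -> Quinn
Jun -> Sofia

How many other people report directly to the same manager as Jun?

0

Jun reports to Sofia, and Sofia has no other direct reports. Jun has 0 peers.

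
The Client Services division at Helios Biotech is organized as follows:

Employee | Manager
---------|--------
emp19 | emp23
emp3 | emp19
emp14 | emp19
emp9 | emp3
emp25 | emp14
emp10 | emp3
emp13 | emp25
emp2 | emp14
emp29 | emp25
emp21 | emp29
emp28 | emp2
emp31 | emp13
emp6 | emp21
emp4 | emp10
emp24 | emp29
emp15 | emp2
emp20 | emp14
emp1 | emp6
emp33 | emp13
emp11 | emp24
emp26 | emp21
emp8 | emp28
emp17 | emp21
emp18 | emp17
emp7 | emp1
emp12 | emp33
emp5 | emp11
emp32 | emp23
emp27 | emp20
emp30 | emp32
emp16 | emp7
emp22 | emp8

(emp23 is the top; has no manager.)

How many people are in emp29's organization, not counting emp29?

emp29 directly manages emp21, emp24. Under emp21: emp17, emp18, emp26, emp6, emp1, emp7, emp16 (7). Under emp24: emp11, emp5 (2). So emp29's organization is 2 direct reports plus everyone under them: 8 + 3 = 11.

11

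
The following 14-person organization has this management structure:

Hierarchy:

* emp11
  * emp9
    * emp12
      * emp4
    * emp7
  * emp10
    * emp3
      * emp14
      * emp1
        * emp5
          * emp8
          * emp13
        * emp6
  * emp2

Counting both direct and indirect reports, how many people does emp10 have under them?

7

emp10 directly manages emp3. Under emp3: emp1, emp6, emp5, emp13, emp8, emp14 (6). That's 7 in total.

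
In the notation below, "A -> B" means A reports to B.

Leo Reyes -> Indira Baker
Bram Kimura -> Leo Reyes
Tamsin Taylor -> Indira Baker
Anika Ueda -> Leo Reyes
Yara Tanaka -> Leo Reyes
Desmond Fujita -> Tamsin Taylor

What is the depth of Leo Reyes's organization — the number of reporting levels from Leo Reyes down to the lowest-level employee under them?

The longest chain under Leo Reyes runs Leo Reyes → Yara Tanaka, which is 1 level below Leo Reyes.

1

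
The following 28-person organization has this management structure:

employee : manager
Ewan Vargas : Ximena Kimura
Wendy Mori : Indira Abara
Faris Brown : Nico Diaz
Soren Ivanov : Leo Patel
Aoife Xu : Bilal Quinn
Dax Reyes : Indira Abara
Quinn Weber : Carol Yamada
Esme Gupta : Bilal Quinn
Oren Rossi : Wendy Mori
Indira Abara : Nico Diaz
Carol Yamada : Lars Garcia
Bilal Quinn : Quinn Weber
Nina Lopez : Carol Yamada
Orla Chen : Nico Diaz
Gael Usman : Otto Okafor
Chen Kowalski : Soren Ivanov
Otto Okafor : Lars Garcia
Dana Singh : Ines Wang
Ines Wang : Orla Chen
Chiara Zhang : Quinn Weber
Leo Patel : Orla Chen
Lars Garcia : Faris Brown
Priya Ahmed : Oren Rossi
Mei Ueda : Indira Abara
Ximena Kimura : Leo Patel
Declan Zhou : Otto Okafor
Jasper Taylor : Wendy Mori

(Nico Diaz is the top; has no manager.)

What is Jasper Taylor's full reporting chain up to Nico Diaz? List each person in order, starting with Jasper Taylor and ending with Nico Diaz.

Jasper Taylor reports to Wendy Mori. Wendy Mori reports to Indira Abara. Indira Abara reports to Nico Diaz. Nico Diaz is at the top.

Jasper Taylor -> Wendy Mori -> Indira Abara -> Nico Diaz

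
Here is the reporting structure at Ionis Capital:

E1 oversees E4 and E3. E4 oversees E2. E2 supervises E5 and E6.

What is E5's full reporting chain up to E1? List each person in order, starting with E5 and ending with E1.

E5 -> E2 -> E4 -> E1

E5 reports to E2. E2 reports to E4. E4 reports to E1. E1 is at the top.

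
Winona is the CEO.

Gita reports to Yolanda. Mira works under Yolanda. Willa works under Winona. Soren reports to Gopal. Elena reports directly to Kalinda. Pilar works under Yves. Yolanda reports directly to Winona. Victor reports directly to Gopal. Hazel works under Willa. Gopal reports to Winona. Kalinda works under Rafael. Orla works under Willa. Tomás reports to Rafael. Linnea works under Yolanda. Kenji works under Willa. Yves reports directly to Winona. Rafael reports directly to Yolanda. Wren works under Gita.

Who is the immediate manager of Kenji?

Kenji reports directly to Willa.

Willa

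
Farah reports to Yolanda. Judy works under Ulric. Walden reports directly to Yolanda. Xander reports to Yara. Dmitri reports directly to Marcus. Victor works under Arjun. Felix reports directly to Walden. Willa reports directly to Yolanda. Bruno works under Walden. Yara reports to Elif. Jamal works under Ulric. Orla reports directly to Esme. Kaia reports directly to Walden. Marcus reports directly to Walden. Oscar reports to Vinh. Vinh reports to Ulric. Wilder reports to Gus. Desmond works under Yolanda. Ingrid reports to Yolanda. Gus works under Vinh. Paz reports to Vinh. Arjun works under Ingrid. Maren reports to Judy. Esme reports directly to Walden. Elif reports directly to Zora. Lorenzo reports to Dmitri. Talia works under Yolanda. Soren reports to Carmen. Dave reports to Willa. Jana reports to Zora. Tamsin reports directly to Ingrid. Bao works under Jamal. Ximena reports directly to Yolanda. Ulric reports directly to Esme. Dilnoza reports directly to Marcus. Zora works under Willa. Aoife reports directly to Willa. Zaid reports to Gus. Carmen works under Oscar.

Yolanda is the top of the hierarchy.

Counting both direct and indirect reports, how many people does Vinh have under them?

7

Vinh directly manages Oscar, Paz, Gus. Under Oscar: Carmen, Soren (2). Paz has no reports. Under Gus: Wilder, Zaid (2). So Vinh's organization is 3 direct reports plus everyone under them: 3 + 1 + 3 = 7.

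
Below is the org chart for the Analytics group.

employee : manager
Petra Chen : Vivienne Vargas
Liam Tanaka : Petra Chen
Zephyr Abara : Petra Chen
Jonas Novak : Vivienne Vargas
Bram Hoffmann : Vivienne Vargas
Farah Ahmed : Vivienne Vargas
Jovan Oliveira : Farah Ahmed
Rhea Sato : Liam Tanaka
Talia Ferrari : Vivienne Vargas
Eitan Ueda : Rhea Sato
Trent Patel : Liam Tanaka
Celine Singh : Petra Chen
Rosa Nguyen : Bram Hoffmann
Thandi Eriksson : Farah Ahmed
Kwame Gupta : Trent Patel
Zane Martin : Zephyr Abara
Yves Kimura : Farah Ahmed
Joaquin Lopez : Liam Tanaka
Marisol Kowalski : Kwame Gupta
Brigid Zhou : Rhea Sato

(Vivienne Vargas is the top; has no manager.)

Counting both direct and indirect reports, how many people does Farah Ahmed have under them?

Farah Ahmed directly manages Jovan Oliveira, Thandi Eriksson, Yves Kimura. Jovan Oliveira has no reports. Thandi Eriksson has no reports. Yves Kimura has no reports. So Farah Ahmed's organization is 3 direct reports plus everyone under them: 1 + 1 + 1 = 3.

3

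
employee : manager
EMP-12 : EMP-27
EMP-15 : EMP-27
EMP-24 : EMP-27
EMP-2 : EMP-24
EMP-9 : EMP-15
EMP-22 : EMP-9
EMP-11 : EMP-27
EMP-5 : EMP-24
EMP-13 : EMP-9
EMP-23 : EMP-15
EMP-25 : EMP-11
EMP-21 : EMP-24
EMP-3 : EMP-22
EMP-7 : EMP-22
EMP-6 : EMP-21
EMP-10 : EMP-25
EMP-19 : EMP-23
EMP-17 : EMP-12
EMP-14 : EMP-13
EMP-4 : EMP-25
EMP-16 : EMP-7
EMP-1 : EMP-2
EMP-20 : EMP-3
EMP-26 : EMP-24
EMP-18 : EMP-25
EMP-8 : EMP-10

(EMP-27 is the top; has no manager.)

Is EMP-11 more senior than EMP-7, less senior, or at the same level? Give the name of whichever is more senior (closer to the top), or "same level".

EMP-11 is 1 level below EMP-27; EMP-7 is 4. EMP-11 is higher.

EMP-11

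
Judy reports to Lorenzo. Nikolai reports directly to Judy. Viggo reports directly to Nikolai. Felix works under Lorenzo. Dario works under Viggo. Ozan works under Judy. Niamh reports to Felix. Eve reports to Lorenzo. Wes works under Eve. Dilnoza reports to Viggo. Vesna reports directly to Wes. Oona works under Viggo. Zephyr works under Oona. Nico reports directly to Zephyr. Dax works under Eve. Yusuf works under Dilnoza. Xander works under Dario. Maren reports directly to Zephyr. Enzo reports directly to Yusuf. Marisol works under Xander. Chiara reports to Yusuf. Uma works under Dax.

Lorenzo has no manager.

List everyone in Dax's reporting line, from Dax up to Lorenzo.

Dax -> Eve -> Lorenzo

Dax reports to Eve. Eve reports to Lorenzo. Lorenzo is at the top.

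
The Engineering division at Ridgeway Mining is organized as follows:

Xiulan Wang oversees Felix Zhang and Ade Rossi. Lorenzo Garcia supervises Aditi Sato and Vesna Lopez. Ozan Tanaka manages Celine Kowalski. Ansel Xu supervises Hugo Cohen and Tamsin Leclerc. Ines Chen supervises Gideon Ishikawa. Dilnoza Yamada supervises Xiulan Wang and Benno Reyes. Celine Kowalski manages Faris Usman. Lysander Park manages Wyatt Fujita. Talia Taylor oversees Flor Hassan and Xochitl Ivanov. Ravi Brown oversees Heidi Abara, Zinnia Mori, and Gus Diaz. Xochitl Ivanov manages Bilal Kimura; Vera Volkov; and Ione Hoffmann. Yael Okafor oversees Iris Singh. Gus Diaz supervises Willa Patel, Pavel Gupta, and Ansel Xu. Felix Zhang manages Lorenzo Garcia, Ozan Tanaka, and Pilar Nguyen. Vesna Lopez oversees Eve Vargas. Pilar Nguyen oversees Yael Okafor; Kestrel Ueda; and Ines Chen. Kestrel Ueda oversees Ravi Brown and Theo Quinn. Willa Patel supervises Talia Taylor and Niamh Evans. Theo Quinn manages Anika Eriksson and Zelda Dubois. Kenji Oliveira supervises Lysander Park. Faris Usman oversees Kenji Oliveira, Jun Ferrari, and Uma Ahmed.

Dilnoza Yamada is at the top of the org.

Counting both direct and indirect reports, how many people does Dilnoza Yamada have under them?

41

Dilnoza Yamada directly manages Xiulan Wang, Benno Reyes. Under Xiulan Wang: Ade Rossi, Felix Zhang, Lorenzo Garcia, Vesna Lopez, Eve Vargas, Aditi Sato, Ozan Tanaka, Celine Kowalski, Faris Usman, Uma Ahmed, Jun Ferrari, Kenji Oliveira, Lysander Park, Wyatt Fujita, Pilar Nguyen, Ines Chen, Gideon Ishikawa, Kestrel Ueda, Theo Quinn, Anika Eriksson, Zelda Dubois, Ravi Brown, Heidi Abara, Zinnia Mori, Gus Diaz, Ansel Xu, Hugo Cohen, Tamsin Leclerc, Pavel Gupta, Willa Patel, Niamh Evans, Talia Taylor, Flor Hassan, Xochitl Ivanov, Ione Hoffmann, Vera Volkov, Bilal Kimura, Yael Okafor, Iris Singh (39). Benno Reyes has no reports. So Dilnoza Yamada's organization is 2 direct reports plus everyone under them: 40 + 1 = 41.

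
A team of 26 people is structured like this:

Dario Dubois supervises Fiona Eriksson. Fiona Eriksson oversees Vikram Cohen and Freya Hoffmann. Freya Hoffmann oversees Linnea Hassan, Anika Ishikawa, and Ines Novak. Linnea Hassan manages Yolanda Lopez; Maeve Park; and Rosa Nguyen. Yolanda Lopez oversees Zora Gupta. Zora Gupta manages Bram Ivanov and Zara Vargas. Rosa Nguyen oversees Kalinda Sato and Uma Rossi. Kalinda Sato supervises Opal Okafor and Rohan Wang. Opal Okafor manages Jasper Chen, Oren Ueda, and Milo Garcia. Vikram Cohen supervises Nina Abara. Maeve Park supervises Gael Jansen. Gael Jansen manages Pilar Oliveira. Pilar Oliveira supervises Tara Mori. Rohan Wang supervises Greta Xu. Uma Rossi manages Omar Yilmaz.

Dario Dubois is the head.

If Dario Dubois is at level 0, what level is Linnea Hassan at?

Chain from Linnea Hassan up to Dario Dubois: Linnea Hassan → Freya Hoffmann → Fiona Eriksson → Dario Dubois. That is 3 steps up, so Linnea Hassan is 3 levels below Dario Dubois.

3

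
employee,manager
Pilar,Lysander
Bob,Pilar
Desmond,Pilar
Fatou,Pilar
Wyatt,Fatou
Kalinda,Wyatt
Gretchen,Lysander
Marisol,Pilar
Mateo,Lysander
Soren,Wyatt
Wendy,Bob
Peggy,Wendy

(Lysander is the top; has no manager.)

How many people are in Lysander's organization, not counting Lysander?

12

Lysander directly manages Pilar, Gretchen, Mateo. Under Pilar: Marisol, Fatou, Wyatt, Soren, Kalinda, Desmond, Bob, Wendy, Peggy (9). Gretchen has no reports. Mateo has no reports. So Lysander's organization is 3 direct reports plus everyone under them: 10 + 1 + 1 = 12.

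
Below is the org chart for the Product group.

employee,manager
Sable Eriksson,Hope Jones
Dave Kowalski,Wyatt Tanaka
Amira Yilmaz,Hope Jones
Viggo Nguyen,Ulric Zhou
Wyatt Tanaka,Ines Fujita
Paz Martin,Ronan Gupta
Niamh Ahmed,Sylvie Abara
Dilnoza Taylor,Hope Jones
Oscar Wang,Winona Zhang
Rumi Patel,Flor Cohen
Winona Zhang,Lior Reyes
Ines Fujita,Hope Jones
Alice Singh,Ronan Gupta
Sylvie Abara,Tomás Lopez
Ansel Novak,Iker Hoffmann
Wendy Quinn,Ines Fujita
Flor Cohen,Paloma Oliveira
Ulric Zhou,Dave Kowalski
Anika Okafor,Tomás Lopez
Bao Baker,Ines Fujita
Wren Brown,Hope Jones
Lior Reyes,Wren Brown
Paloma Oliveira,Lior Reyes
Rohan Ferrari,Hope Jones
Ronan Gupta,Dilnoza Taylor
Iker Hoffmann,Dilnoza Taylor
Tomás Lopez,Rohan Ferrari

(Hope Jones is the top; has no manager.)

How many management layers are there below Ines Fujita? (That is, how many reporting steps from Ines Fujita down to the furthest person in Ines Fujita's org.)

4

The longest chain under Ines Fujita runs Ines Fujita → Wyatt Tanaka → Dave Kowalski → Ulric Zhou → Viggo Nguyen, which is 4 levels below Ines Fujita.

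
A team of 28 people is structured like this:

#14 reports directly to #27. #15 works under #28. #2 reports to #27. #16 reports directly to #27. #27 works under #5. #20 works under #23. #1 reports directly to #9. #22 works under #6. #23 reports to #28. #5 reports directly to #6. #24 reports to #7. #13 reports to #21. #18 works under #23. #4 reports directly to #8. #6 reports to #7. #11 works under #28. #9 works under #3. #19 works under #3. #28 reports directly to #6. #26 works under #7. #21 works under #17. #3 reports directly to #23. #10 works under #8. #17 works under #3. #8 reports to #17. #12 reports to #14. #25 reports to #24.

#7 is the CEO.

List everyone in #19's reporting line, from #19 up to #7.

#19 reports to #3. #3 reports to #23. #23 reports to #28. #28 reports to #6. #6 reports to #7. #7 is at the top.

#19 -> #3 -> #23 -> #28 -> #6 -> #7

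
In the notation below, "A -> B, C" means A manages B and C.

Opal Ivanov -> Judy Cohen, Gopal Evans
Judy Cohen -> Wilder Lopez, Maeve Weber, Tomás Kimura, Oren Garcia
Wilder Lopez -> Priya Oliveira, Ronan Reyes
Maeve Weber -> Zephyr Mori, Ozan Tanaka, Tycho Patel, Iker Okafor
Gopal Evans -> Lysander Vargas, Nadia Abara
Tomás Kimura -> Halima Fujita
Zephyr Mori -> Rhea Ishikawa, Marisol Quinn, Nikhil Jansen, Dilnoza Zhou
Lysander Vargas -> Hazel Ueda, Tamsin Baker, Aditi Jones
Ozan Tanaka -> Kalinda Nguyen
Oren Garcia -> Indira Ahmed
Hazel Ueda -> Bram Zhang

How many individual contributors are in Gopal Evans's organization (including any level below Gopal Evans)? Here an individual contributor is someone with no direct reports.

4

The people in Gopal Evans's organization with no one reporting to them are Nadia Abara, Aditi Jones, Tamsin Baker, Bram Zhang. That is 4.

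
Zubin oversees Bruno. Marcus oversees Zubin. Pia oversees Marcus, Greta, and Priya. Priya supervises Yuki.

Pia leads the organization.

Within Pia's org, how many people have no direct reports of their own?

The people in Pia's organization with no one reporting to them are Yuki, Greta, Bruno. That is 3.

3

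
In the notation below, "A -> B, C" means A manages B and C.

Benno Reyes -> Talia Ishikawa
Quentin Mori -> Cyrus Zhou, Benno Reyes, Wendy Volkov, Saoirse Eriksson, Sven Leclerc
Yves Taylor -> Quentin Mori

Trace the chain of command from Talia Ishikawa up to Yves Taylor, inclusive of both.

Talia Ishikawa -> Benno Reyes -> Quentin Mori -> Yves Taylor

Talia Ishikawa reports to Benno Reyes. Benno Reyes reports to Quentin Mori. Quentin Mori reports to Yves Taylor. Yves Taylor is at the top.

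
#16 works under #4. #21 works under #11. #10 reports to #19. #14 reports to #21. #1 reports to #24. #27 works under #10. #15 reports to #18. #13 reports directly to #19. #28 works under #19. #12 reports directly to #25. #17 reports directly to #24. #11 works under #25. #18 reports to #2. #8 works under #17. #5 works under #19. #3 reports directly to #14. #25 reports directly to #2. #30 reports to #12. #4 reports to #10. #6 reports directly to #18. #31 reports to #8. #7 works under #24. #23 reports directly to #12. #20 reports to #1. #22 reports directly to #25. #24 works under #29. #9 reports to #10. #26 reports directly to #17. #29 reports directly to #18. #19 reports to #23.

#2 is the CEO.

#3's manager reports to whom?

#21

#3 reports to #14, and #14 reports to #21. So #3's skip-level manager is #21.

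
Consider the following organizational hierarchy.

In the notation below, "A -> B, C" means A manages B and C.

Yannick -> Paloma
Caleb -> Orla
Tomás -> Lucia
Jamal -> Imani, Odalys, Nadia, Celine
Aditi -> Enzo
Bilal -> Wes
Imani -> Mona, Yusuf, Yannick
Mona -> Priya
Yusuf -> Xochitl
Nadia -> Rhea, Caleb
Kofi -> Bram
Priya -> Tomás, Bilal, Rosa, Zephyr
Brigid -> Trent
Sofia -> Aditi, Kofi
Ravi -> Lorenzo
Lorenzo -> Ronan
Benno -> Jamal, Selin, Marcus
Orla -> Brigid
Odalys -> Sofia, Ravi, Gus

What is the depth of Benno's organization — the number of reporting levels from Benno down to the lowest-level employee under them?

The longest chain under Benno runs Benno → Jamal → Nadia → Caleb → Orla → Brigid → Trent, which is 6 levels below Benno.

6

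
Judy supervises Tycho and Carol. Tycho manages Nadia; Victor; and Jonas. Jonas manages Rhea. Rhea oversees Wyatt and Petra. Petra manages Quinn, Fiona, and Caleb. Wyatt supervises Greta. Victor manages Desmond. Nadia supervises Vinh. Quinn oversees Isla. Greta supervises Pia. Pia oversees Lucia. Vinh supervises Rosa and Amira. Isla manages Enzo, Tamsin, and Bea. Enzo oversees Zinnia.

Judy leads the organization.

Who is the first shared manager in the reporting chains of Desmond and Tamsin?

Desmond's chain of managers is Victor, Tycho, Judy. Tamsin's chain of managers is Isla, Quinn, Petra, Rhea, Jonas, Tycho, Judy. The first manager that appears in both chains is Tycho.

Tycho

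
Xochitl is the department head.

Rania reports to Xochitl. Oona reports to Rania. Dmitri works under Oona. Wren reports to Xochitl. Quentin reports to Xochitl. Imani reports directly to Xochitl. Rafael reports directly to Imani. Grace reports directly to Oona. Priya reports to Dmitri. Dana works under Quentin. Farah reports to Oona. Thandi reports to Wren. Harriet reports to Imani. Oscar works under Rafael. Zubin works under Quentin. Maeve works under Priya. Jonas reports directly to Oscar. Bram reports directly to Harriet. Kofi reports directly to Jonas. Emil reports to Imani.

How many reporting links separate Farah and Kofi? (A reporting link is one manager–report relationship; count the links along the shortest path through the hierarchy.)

8

Farah is 3 levels below Xochitl, and Kofi is 5 levels below Xochitl (their lowest common manager). The shortest path runs up from Farah to Xochitl and back down to Kofi: 3 + 5 = 8 links.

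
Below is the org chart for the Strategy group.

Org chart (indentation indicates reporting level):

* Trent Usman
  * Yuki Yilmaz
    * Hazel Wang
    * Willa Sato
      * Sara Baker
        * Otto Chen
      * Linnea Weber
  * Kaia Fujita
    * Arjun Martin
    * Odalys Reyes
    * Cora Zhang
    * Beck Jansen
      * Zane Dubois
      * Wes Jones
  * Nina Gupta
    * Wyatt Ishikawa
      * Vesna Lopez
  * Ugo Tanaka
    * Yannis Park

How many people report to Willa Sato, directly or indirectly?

Willa Sato directly manages Sara Baker, Linnea Weber. Under Sara Baker: Otto Chen (1). Linnea Weber has no reports. So Willa Sato's organization is 2 direct reports plus everyone under them: 2 + 1 = 3.

3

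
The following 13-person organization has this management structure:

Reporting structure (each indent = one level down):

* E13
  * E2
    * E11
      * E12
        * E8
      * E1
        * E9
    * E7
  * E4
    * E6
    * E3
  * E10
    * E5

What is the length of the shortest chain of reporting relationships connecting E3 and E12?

E3 is 2 levels below E13, and E12 is 3 levels below E13 (their lowest common manager). The shortest path runs up from E3 to E13 and back down to E12: 2 + 3 = 5 links.

5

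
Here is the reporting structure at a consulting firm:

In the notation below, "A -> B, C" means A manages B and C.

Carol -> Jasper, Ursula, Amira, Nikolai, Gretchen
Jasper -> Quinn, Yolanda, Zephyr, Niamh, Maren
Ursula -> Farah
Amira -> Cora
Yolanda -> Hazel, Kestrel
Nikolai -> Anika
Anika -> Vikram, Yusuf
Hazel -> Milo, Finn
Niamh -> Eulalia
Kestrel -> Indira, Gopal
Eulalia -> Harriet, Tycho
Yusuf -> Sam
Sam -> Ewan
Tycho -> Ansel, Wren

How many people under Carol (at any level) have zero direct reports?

15

The people in Carol's organization with no one reporting to them are Gretchen, Ewan, Vikram, Cora, Farah, Maren, Wren, Ansel, Harriet, Zephyr, Gopal, Indira, Finn, Milo, Quinn. That is 15.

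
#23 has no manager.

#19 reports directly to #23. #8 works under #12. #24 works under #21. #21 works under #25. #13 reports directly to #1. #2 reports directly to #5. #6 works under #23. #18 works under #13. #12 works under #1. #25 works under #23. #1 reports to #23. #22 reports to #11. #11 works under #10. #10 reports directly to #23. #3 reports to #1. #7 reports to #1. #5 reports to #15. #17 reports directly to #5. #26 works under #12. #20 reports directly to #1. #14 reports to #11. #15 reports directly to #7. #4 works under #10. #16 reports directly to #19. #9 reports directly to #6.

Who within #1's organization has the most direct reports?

#1

Direct-report counts within #1's organization: #1 has 5; #13 has 1; #12 has 2; #7 has 1; #15 has 1; #5 has 2. The largest is 5, held by #1.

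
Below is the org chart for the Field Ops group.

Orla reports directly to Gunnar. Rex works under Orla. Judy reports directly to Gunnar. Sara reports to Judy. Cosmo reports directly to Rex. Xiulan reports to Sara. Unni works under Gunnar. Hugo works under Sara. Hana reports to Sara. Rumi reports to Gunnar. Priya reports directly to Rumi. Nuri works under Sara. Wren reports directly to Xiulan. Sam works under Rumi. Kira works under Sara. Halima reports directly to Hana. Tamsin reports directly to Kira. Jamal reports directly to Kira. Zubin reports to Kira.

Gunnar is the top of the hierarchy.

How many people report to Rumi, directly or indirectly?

2

Rumi directly manages Priya, Sam. Priya has no reports. Sam has no reports. So Rumi's organization is 2 direct reports plus everyone under them: 1 + 1 = 2.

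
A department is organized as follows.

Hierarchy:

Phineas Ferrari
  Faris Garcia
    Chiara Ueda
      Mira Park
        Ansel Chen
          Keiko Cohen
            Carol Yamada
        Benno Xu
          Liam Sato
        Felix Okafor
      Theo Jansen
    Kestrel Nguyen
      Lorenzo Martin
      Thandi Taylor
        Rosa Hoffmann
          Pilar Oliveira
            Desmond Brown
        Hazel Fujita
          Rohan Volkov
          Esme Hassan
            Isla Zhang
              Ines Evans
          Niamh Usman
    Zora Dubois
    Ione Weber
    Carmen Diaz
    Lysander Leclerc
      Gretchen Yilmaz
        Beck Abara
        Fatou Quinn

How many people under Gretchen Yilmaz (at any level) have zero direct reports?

The people in Gretchen Yilmaz's organization with no one reporting to them are Fatou Quinn, Beck Abara. That is 2.

2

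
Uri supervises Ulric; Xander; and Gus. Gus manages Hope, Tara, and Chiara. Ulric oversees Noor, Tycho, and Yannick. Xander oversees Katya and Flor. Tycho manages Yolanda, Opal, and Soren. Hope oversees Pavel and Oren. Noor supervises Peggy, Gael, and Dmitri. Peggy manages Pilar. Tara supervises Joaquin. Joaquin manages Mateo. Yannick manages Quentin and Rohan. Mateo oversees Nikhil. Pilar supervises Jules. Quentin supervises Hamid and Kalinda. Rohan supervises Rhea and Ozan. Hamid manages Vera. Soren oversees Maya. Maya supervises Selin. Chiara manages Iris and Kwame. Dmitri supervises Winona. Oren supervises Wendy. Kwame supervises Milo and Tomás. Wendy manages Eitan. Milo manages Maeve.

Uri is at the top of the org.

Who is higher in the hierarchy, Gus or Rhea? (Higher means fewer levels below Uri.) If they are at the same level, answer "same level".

Gus is 1 level below Uri; Rhea is 4. Gus is higher.

Gus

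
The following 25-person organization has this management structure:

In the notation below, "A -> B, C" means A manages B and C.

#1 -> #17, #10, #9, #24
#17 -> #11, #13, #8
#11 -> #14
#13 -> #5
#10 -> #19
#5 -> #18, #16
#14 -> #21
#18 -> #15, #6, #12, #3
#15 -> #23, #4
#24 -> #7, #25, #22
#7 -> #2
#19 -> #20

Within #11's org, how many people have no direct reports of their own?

The only person in #11's organization with no one reporting to them is #21. That is 1.

1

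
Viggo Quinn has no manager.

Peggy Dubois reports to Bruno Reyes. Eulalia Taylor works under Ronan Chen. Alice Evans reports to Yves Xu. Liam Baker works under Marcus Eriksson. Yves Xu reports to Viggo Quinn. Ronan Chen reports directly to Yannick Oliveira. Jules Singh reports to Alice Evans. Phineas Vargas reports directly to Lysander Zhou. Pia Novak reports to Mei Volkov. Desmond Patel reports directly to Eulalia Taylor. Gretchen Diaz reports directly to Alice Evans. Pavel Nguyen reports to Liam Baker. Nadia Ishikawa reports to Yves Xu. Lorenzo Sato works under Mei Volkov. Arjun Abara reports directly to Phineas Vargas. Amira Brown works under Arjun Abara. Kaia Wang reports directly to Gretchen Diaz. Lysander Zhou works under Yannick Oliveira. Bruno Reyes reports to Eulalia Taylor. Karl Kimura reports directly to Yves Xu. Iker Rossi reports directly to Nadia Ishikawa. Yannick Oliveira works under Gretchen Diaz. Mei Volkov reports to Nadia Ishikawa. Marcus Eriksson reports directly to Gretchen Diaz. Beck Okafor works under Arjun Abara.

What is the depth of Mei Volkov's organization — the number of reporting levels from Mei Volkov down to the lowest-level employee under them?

1

The longest chain under Mei Volkov runs Mei Volkov → Lorenzo Sato, which is 1 level below Mei Volkov.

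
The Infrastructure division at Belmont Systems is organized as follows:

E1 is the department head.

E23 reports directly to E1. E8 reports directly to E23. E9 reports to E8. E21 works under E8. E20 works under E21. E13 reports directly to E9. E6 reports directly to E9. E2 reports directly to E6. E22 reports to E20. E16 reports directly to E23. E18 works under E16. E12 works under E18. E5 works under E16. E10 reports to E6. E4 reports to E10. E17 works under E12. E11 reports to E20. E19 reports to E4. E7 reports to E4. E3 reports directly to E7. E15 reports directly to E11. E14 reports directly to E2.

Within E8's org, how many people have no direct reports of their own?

6

The people in E8's organization with no one reporting to them are E15, E22, E3, E19, E14, E13. That is 6.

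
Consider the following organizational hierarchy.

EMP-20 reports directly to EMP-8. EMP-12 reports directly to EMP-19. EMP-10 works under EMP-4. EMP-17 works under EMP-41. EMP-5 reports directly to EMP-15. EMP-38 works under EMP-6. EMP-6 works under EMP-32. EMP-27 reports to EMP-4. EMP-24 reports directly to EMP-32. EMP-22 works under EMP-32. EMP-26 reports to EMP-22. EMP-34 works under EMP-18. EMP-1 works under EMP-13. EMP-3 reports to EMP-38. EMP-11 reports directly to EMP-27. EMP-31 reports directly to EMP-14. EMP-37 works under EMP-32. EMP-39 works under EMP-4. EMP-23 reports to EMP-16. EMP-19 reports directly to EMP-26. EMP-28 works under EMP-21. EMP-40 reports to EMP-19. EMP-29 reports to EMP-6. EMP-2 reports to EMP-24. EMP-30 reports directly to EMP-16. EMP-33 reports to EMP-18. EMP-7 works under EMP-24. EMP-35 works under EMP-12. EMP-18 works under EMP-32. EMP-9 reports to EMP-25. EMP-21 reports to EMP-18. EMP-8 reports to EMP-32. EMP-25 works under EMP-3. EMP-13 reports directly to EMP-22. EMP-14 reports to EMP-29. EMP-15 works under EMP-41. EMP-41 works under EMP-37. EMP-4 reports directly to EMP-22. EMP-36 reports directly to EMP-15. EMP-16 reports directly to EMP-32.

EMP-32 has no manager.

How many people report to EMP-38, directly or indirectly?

3

EMP-38 directly manages EMP-3. Under EMP-3: EMP-25, EMP-9 (2). That's 3 in total.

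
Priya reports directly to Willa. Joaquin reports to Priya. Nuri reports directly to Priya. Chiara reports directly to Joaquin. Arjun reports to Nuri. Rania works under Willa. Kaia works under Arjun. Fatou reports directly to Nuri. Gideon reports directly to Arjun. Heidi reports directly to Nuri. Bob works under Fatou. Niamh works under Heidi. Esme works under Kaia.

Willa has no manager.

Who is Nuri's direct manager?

Priya

Nuri reports directly to Priya.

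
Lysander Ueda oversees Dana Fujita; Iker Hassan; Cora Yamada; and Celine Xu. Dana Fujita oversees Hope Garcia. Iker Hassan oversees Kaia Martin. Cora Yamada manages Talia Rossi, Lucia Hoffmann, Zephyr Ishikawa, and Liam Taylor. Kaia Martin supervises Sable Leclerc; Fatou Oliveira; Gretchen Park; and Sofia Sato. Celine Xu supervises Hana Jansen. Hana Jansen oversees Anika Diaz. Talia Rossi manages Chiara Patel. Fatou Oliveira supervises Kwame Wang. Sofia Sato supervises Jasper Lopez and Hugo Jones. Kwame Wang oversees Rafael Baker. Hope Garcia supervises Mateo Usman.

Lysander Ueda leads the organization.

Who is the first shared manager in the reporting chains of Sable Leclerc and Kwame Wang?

Sable Leclerc's chain of managers is Kaia Martin, Iker Hassan, Lysander Ueda. Kwame Wang's chain of managers is Fatou Oliveira, Kaia Martin, Iker Hassan, Lysander Ueda. The first manager that appears in both chains is Kaia Martin.

Kaia Martin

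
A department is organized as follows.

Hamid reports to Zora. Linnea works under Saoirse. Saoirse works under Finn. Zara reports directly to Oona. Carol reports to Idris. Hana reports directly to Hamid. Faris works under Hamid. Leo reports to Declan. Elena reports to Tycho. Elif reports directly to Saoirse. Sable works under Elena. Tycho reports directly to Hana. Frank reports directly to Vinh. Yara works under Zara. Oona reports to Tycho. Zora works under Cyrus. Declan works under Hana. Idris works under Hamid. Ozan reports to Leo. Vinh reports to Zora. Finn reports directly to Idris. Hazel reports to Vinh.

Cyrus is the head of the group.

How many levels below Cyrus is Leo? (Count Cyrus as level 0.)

Chain from Leo up to Cyrus: Leo → Declan → Hana → Hamid → Zora → Cyrus. That is 5 steps up, so Leo is 5 levels below Cyrus.

5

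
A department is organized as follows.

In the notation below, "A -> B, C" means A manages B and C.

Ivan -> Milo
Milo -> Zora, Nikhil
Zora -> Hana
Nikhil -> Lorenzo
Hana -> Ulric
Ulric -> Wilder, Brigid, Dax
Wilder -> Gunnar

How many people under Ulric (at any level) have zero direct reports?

The people in Ulric's organization with no one reporting to them are Dax, Brigid, Gunnar. That is 3.

3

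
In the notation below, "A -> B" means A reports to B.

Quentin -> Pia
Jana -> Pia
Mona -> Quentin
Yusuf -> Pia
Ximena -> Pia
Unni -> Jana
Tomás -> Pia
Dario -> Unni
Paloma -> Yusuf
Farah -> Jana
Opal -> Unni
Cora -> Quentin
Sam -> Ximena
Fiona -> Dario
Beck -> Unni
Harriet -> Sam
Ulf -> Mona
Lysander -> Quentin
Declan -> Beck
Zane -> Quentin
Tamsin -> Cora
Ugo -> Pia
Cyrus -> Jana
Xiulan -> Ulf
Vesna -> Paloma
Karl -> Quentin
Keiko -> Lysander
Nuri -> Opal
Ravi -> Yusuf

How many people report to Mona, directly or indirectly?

2

Mona directly manages Ulf. Under Ulf: Xiulan (1). That's 2 in total.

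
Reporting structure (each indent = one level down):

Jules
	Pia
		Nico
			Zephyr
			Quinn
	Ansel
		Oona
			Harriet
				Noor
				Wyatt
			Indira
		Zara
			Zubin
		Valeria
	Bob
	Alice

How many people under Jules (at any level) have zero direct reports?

The people in Jules's organization with no one reporting to them are Alice, Bob, Valeria, Zubin, Indira, Wyatt, Noor, Quinn, Zephyr. That is 9.

9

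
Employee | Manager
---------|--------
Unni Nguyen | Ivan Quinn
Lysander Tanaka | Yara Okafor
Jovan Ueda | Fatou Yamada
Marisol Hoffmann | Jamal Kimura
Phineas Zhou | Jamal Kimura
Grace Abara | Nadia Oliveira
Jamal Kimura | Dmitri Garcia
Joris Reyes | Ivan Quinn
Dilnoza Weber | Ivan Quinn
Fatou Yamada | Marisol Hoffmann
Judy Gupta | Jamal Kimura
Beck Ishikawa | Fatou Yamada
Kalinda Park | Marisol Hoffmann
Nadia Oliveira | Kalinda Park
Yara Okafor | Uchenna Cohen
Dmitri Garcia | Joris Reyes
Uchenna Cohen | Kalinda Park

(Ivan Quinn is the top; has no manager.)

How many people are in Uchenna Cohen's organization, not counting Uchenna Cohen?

2

Uchenna Cohen directly manages Yara Okafor. Under Yara Okafor: Lysander Tanaka (1). That's 2 in total.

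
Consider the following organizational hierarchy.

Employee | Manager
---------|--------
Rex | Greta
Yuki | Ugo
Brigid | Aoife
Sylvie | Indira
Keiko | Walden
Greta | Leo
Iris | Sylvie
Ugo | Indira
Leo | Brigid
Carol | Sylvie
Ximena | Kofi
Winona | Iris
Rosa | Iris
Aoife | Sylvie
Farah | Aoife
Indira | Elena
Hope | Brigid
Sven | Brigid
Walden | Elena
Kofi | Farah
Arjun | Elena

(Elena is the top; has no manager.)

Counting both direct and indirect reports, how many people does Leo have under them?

2

Leo directly manages Greta. Under Greta: Rex (1). That's 2 in total.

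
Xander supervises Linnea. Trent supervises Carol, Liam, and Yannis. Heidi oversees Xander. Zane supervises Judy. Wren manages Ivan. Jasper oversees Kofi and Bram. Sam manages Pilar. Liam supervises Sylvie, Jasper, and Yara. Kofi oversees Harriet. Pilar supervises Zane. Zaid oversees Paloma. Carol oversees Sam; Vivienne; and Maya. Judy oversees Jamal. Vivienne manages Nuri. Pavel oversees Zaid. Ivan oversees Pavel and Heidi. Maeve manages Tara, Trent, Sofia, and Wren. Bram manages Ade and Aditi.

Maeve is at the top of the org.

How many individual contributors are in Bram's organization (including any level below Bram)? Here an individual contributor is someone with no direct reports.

2

The people in Bram's organization with no one reporting to them are Aditi, Ade. That is 2.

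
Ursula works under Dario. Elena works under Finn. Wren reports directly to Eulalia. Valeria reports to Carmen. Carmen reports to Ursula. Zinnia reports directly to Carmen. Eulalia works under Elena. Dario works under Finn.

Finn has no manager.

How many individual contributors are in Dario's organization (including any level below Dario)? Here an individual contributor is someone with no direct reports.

The people in Dario's organization with no one reporting to them are Valeria, Zinnia. That is 2.

2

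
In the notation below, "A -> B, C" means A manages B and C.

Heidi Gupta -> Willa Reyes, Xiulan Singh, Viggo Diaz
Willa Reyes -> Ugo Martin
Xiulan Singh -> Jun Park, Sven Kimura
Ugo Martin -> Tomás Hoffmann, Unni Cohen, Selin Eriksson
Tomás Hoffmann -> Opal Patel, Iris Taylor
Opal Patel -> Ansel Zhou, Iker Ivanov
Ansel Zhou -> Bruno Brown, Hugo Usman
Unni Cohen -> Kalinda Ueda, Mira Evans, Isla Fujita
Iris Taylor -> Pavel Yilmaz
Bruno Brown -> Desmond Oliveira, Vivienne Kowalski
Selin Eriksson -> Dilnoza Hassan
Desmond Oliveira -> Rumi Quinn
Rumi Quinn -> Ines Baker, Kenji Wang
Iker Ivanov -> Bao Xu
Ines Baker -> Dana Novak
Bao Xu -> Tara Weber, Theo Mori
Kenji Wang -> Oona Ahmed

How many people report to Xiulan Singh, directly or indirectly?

Xiulan Singh directly manages Jun Park, Sven Kimura. Jun Park has no reports. Sven Kimura has no reports. So Xiulan Singh's organization is 2 direct reports plus everyone under them: 1 + 1 = 2.

2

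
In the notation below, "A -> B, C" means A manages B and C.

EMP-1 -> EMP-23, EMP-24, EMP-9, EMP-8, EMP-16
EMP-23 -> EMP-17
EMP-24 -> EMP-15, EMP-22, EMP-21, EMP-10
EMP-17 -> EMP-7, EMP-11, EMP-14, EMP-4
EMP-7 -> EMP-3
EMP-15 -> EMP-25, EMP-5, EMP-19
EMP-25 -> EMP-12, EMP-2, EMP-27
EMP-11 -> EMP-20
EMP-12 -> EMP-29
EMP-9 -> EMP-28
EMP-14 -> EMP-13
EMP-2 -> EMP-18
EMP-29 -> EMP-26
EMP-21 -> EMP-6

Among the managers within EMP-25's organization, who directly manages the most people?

EMP-25

Direct-report counts within EMP-25's organization: EMP-25 has 3; EMP-2 has 1; EMP-12 has 1; EMP-29 has 1. The largest is 3, held by EMP-25.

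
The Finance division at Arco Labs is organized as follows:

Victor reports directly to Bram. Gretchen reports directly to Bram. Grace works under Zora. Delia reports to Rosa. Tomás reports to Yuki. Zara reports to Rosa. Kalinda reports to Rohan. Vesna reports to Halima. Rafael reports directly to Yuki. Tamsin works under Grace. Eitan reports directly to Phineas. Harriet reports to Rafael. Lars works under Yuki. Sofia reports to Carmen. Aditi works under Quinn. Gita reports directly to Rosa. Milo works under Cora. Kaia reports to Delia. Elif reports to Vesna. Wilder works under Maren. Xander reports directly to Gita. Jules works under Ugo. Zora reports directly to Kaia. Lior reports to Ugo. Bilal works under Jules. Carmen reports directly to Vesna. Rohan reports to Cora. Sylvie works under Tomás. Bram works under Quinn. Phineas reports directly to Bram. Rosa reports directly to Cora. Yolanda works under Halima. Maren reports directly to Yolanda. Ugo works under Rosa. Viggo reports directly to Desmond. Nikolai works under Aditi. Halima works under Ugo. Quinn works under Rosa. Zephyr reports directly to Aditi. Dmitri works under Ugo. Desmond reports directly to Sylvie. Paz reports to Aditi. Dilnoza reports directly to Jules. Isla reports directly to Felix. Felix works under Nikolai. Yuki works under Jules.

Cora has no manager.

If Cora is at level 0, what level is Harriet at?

Chain from Harriet up to Cora: Harriet → Rafael → Yuki → Jules → Ugo → Rosa → Cora. That is 6 steps up, so Harriet is 6 levels below Cora.

6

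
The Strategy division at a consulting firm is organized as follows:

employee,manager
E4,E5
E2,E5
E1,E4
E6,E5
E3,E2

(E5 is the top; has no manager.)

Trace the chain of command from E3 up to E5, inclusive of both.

E3 reports to E2. E2 reports to E5. E5 is at the top.

E3 -> E2 -> E5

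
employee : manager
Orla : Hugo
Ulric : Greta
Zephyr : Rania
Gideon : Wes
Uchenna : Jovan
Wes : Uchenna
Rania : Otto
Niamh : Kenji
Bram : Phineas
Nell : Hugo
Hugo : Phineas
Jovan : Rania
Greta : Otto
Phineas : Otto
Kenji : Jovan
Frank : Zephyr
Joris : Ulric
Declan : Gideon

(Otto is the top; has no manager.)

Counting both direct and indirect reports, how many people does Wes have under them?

2

Wes directly manages Gideon. Under Gideon: Declan (1). That's 2 in total.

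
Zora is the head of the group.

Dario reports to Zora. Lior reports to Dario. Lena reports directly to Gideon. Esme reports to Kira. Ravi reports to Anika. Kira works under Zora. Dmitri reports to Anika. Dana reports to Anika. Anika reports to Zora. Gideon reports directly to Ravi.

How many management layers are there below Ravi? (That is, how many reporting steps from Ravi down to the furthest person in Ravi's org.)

The longest chain under Ravi runs Ravi → Gideon → Lena, which is 2 levels below Ravi.

2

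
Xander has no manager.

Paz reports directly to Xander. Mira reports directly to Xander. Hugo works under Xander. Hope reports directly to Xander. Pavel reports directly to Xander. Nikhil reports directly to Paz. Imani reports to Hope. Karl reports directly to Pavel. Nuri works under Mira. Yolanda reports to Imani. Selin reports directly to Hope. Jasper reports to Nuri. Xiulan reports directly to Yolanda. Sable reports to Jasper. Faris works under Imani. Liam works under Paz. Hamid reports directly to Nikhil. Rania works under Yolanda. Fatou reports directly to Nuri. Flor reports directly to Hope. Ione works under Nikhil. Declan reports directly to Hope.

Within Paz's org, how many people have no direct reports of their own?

The people in Paz's organization with no one reporting to them are Liam, Ione, Hamid. That is 3.

3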